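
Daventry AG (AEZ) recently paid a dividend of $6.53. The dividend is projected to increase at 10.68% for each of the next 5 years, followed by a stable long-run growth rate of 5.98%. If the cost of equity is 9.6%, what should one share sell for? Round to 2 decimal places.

Two-stage DDM. Project D₁…D_5 at 0.1068, terminal growth 0.0598, discount at r = 0.096.
D_1 = 7.2274
D_2 = 7.9993
D_3 = 8.8536
D_4 = 9.7992
D_5 = 10.8457
Terminal value at t=5: TV = D_6/(r−g) = 11.4943/(0.096−0.0598) = 317.5223
P₀ = 7.2274/(1+0.096)^1 + 7.9993/(1+0.096)^2 + 8.8536/(1+0.096)^3 + 9.7992/(1+0.096)^4 + 10.8457/(1+0.096)^5 + 317.5223/(1+0.096)^5 = 234.4085

$234.41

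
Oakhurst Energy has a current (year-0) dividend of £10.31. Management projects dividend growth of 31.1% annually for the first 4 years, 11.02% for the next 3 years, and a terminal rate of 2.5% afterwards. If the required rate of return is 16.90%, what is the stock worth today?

£198.98

Three-stage DDM. Project D₁…D_7; terminal Gordon value at t=7 with g = 0.025; discount at r = 0.169.
D_1 = 13.5164
D_2 = 17.7200
D_3 = 23.2309
D_4 = 30.4558
D_5 = 33.8120
D_6 = 37.5381
D_7 = 41.6748
TV_7 = 42.7166/(0.169−0.025) = 296.6433
P₀ = Σ Dₜ/(1+r)ᵗ + TV_7/(1+r)^7 = 198.9795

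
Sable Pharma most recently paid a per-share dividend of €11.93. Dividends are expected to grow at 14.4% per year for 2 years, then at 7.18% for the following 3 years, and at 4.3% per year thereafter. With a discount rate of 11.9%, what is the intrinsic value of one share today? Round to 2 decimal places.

Three-stage DDM. Project D₁…D_5; terminal Gordon value at t=5 with g = 0.043; discount at r = 0.119.
D_1 = 13.6479
D_2 = 15.6132
D_3 = 16.7342
D_4 = 17.9358
D_5 = 19.2236
TV_5 = 20.0502/(0.119−0.043) = 263.8180
P₀ = Σ Dₜ/(1+r)ᵗ + TV_5/(1+r)^5 = 209.3722

€209.37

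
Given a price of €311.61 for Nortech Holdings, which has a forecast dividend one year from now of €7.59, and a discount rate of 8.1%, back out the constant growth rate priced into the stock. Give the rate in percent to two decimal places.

From P₀ = D₁/(r − g), the implied growth is g = r − D₁/P₀.
g = 0.081 − 7.59/311.61 = 0.081 − 0.02436 = 0.05664

5.66%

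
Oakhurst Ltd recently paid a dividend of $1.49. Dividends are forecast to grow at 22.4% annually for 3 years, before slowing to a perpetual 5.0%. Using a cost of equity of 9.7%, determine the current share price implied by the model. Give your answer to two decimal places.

Two-stage DDM. Project D₁…D_3 at 0.224, terminal growth 0.05, discount at r = 0.097.
D_1 = 1.8238
D_2 = 2.2323
D_3 = 2.7323
Terminal value at t=3: TV = D_4/(r−g) = 2.8689/(0.097−0.05) = 61.0410
P₀ = 1.8238/(1+0.097)^1 + 2.2323/(1+0.097)^2 + 2.7323/(1+0.097)^3 + 61.0410/(1+0.097)^3 = 51.8255

$51.83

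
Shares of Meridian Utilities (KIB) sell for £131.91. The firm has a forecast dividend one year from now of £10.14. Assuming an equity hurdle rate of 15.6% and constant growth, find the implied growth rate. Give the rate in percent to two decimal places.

7.91%

From P₀ = D₁/(r − g), the implied growth is g = r − D₁/P₀.
g = 0.156 − 10.14/131.91 = 0.156 − 0.07687 = 0.07913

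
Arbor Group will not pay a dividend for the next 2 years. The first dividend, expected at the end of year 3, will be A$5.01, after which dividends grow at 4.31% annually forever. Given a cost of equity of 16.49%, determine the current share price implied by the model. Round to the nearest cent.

A$30.31

Deferred-dividend DDM. At t=2 the remaining stream is a growing perpetuity with first payment D_3 = 5.01.
V_2 = D_3/(r−g) = 5.01/(0.1649−0.0431) = 41.1330
P₀ = V_2/(1+r)^2 = 41.1330/(1+0.1649)^2 = 30.3119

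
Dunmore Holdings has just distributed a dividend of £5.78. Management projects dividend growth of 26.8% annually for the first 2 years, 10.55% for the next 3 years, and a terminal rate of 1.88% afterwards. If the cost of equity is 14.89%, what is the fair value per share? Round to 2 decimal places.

Three-stage DDM. Project D₁…D_5; terminal Gordon value at t=5 with g = 0.0188; discount at r = 0.1489.
D_1 = 7.3290
D_2 = 9.2932
D_3 = 10.2737
D_4 = 11.3575
D_5 = 12.5557
TV_5 = 12.7918/(0.1489−0.0188) = 98.3228
P₀ = Σ Dₜ/(1+r)ᵗ + TV_5/(1+r)^5 = 82.1034

£82.10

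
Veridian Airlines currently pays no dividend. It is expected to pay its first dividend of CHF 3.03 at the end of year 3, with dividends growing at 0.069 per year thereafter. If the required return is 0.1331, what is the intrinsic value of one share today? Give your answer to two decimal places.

CHF 36.82

Deferred-dividend DDM. At t=2 the remaining stream is a growing perpetuity with first payment D_3 = 3.03.
V_2 = D_3/(r−g) = 3.03/(0.1331−0.069) = 47.2699
P₀ = V_2/(1+r)^2 = 47.2699/(1+0.1331)^2 = 36.8170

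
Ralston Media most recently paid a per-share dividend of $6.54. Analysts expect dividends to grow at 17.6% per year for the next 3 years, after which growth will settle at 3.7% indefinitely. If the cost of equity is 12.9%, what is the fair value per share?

$104.61

Two-stage DDM. Project D₁…D_3 at 0.176, terminal growth 0.037, discount at r = 0.129.
D_1 = 7.6910
D_2 = 9.0447
D_3 = 10.6365
Terminal value at t=3: TV = D_4/(r−g) = 11.0301/(0.129−0.037) = 119.8921
P₀ = 7.6910/(1+0.129)^1 + 9.0447/(1+0.129)^2 + 10.6365/(1+0.129)^3 + 119.8921/(1+0.129)^3 = 104.6116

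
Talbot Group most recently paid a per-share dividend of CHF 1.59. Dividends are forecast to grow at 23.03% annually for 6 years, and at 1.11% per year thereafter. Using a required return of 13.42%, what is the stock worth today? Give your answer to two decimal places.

CHF 34.08

Two-stage DDM. Project D₁…D_6 at 0.2303, terminal growth 0.0111, discount at r = 0.1342.
D_1 = 1.9562
D_2 = 2.4067
D_3 = 2.9609
D_4 = 3.6428
D_5 = 4.4818
D_6 = 5.5140
Terminal value at t=6: TV = D_7/(r−g) = 5.5752/(0.1342−0.0111) = 45.2897
P₀ = 1.9562/(1+0.1342)^1 + 2.4067/(1+0.1342)^2 + 2.9609/(1+0.1342)^3 + 3.6428/(1+0.1342)^4 + 4.4818/(1+0.1342)^5 + 5.5140/(1+0.1342)^6 + 45.2897/(1+0.1342)^6 = 34.0789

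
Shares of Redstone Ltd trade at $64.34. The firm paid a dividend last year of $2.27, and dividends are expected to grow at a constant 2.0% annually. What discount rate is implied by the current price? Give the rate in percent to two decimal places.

5.60%

Rearranging the constant-growth DDM: r = D₁/P₀ + g.
D₁ = 2.27 × (1 + 0.02) = 2.3154.
r = 2.3154 / 64.34 + 0.02 = 0.03599 + 0.02 = 0.05599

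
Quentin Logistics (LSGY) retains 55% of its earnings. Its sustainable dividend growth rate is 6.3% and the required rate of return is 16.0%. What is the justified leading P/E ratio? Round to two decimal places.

4.64

Payout ratio b = 1 − 0.55 = 0.45.
Justified leading P/E = b/(r−g) = 0.45/(0.16−0.063) = 4.6392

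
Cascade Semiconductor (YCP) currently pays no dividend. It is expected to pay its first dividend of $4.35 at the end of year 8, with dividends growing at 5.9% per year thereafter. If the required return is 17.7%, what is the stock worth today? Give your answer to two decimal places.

$11.78

Deferred-dividend DDM. At t=7 the remaining stream is a growing perpetuity with first payment D_8 = 4.35.
V_7 = D_8/(r−g) = 4.35/(0.177−0.059) = 36.8644
P₀ = V_7/(1+r)^7 = 36.8644/(1+0.177)^7 = 11.7807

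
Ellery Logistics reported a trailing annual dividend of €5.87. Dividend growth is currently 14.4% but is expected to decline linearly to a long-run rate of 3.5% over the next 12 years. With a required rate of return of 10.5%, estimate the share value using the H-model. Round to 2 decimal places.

€141.63

H-model: P₀ = D₀[(1+g_L) + H(g_S−g_L)]/(r−g_L), with H = 12/2 = 6.
P₀ = 5.87 × [(1+0.035) + 6×(0.144−0.035)] / (0.105−0.035)
   = 5.87 × 1.6890 / 0.07 = 141.6347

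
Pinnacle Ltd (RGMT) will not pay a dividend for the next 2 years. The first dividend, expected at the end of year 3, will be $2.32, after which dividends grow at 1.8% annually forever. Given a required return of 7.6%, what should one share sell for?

Deferred-dividend DDM. At t=2 the remaining stream is a growing perpetuity with first payment D_3 = 2.32.
V_2 = D_3/(r−g) = 2.32/(0.076−0.018) = 40.0000
P₀ = V_2/(1+r)^2 = 40.0000/(1+0.076)^2 = 34.5490

$34.55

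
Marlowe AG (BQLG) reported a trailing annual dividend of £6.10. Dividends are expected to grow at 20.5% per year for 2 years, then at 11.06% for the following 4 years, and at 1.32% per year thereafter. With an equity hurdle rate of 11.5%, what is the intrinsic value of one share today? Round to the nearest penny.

£111.73

Three-stage DDM. Project D₁…D_6; terminal Gordon value at t=6 with g = 0.0132; discount at r = 0.115.
D_1 = 7.3505
D_2 = 8.8574
D_3 = 9.8370
D_4 = 10.9249
D_5 = 12.1332
D_6 = 13.4752
TV_6 = 13.6531/(0.115−0.0132) = 134.1164
P₀ = Σ Dₜ/(1+r)ᵗ + TV_6/(1+r)^6 = 111.7312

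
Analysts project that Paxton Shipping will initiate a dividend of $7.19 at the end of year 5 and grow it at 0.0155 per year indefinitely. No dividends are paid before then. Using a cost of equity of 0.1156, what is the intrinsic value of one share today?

Deferred-dividend DDM. At t=4 the remaining stream is a growing perpetuity with first payment D_5 = 7.19.
V_4 = D_5/(r−g) = 7.19/(0.1156−0.0155) = 71.8282
P₀ = V_4/(1+r)^4 = 71.8282/(1+0.1156)^4 = 46.3725

$46.37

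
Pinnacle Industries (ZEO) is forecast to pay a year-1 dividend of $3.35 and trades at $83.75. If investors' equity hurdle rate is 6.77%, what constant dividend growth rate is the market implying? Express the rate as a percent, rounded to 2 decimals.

From P₀ = D₁/(r − g), the implied growth is g = r − D₁/P₀.
g = 0.0677 − 3.35/83.75 = 0.0677 − 0.04000 = 0.02770

2.77%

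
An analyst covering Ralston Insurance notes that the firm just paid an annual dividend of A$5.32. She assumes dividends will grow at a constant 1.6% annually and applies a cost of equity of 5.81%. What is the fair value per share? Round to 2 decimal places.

Gordon growth model: P₀ = D₁/(r − g). D₁ = 5.32 × (1 + 0.016) = 5.4051.
P₀ = 5.4051 / (0.0581 − 0.016) = 5.4051 / 0.0421 = 128.3876

A$128.39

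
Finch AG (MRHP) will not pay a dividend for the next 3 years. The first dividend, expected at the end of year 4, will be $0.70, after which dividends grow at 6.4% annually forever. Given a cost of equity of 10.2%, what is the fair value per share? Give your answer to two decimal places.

Deferred-dividend DDM. At t=3 the remaining stream is a growing perpetuity with first payment D_4 = 0.70.
V_3 = D_4/(r−g) = 0.70/(0.102−0.064) = 18.4211
P₀ = V_3/(1+r)^3 = 18.4211/(1+0.102)^3 = 13.7648

$13.76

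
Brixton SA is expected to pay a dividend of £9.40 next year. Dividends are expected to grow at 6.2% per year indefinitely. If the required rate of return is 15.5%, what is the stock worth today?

£101.08

Gordon growth model: P₀ = D₁/(r − g), with D₁ = 9.40 given directly.
P₀ = 9.4000 / (0.155 − 0.062) = 9.4000 / 0.093 = 101.0753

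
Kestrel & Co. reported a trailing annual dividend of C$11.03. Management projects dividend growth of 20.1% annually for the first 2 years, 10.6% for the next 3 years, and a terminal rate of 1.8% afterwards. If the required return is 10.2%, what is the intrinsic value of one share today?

Three-stage DDM. Project D₁…D_5; terminal Gordon value at t=5 with g = 0.018; discount at r = 0.102.
D_1 = 13.2470
D_2 = 15.9097
D_3 = 17.5961
D_4 = 19.4613
D_5 = 21.5242
TV_5 = 21.9116/(0.102−0.018) = 260.8527
P₀ = Σ Dₜ/(1+r)ᵗ + TV_5/(1+r)^5 = 225.2147

C$225.21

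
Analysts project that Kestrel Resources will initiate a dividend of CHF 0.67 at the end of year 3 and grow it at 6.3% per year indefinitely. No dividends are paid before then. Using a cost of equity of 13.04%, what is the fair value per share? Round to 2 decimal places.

Deferred-dividend DDM. At t=2 the remaining stream is a growing perpetuity with first payment D_3 = 0.67.
V_2 = D_3/(r−g) = 0.67/(0.1304−0.063) = 9.9407
P₀ = V_2/(1+r)^2 = 9.9407/(1+0.1304)^2 = 7.7795

CHF 7.78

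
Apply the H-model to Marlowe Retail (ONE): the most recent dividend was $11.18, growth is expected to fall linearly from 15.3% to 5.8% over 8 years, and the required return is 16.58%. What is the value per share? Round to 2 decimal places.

$149.14

H-model: P₀ = D₀[(1+g_L) + H(g_S−g_L)]/(r−g_L), with H = 8/2 = 4.
P₀ = 11.18 × [(1+0.058) + 4×(0.153−0.058)] / (0.1658−0.058)
   = 11.18 × 1.4380 / 0.1078 = 149.1358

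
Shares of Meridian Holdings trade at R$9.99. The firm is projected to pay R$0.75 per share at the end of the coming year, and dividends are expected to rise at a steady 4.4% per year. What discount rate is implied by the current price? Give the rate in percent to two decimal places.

Rearranging the constant-growth DDM: r = D₁/P₀ + g.
r = 0.7500 / 9.99 + 0.044 = 0.07508 + 0.044 = 0.11908

11.91%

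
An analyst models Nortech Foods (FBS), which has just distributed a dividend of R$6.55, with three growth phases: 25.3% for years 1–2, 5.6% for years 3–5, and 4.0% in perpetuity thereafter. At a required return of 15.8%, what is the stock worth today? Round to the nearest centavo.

R$85.20

Three-stage DDM. Project D₁…D_5; terminal Gordon value at t=5 with g = 0.04; discount at r = 0.158.
D_1 = 8.2072
D_2 = 10.2836
D_3 = 10.8594
D_4 = 11.4676
D_5 = 12.1098
TV_5 = 12.5941/(0.158−0.04) = 106.7300
P₀ = Σ Dₜ/(1+r)ᵗ + TV_5/(1+r)^5 = 85.1982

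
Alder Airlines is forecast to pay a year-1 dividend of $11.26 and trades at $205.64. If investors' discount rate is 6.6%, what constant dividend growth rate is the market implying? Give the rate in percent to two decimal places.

From P₀ = D₁/(r − g), the implied growth is g = r − D₁/P₀.
g = 0.066 − 11.26/205.64 = 0.066 − 0.05476 = 0.01124

1.12%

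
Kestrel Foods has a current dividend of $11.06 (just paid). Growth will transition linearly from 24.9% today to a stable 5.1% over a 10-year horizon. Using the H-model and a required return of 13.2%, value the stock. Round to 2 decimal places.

H-model: P₀ = D₀[(1+g_L) + H(g_S−g_L)]/(r−g_L), with H = 10/2 = 5.
P₀ = 11.06 × [(1+0.051) + 5×(0.249−0.051)] / (0.132−0.051)
   = 11.06 × 2.0410 / 0.081 = 278.6847

$278.68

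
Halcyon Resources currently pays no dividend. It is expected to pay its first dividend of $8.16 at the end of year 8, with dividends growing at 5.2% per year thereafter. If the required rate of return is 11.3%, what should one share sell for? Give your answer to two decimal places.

Deferred-dividend DDM. At t=7 the remaining stream is a growing perpetuity with first payment D_8 = 8.16.
V_7 = D_8/(r−g) = 8.16/(0.113−0.052) = 133.7705
P₀ = V_7/(1+r)^7 = 133.7705/(1+0.113)^7 = 63.2258

$63.23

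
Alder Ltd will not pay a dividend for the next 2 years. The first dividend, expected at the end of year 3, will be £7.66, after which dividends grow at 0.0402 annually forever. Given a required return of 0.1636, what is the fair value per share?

Deferred-dividend DDM. At t=2 the remaining stream is a growing perpetuity with first payment D_3 = 7.66.
V_2 = D_3/(r−g) = 7.66/(0.1636−0.0402) = 62.0746
P₀ = V_2/(1+r)^2 = 62.0746/(1+0.1636)^2 = 45.8465

£45.85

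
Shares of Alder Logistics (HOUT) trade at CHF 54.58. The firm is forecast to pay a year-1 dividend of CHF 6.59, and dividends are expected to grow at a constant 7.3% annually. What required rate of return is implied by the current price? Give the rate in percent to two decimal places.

Rearranging the constant-growth DDM: r = D₁/P₀ + g.
r = 6.5900 / 54.58 + 0.073 = 0.12074 + 0.073 = 0.19374

19.37%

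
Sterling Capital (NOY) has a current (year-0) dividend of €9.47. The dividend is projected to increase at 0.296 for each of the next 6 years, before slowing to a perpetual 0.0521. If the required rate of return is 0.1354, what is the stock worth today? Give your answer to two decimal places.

Two-stage DDM. Project D₁…D_6 at 0.296, terminal growth 0.0521, discount at r = 0.1354.
D_1 = 12.2731
D_2 = 15.9060
D_3 = 20.6141
D_4 = 26.7159
D_5 = 34.6238
D_6 = 44.8725
Terminal value at t=6: TV = D_7/(r−g) = 47.2103/(0.1354−0.0521) = 566.7506
P₀ = 12.2731/(1+0.1354)^1 + 15.9060/(1+0.1354)^2 + 20.6141/(1+0.1354)^3 + 26.7159/(1+0.1354)^4 + 34.6238/(1+0.1354)^5 + 44.8725/(1+0.1354)^6 + 566.7506/(1+0.1354)^6 = 357.1472

€357.15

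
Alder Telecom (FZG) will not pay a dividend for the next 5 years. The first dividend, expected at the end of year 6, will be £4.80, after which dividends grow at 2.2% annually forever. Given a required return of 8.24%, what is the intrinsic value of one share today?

£53.49

Deferred-dividend DDM. At t=5 the remaining stream is a growing perpetuity with first payment D_6 = 4.80.
V_5 = D_6/(r−g) = 4.80/(0.0824−0.022) = 79.4702
P₀ = V_5/(1+r)^5 = 79.4702/(1+0.0824)^5 = 53.4891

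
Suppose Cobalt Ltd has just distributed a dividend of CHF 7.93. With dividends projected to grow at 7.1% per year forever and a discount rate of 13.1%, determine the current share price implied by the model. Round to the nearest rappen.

Gordon growth model: P₀ = D₁/(r − g). D₁ = 7.93 × (1 + 0.071) = 8.4930.
P₀ = 8.4930 / (0.131 − 0.071) = 8.4930 / 0.06 = 141.5505

CHF 141.55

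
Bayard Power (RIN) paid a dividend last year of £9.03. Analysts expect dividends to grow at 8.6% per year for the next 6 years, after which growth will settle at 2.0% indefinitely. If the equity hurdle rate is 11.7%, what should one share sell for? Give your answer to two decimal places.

£129.35

Two-stage DDM. Project D₁…D_6 at 0.086, terminal growth 0.02, discount at r = 0.117.
D_1 = 9.8066
D_2 = 10.6499
D_3 = 11.5658
D_4 = 12.5605
D_5 = 13.6407
D_6 = 14.8138
Terminal value at t=6: TV = D_7/(r−g) = 15.1101/(0.117−0.02) = 155.7741
P₀ = 9.8066/(1+0.117)^1 + 10.6499/(1+0.117)^2 + 11.5658/(1+0.117)^3 + 12.5605/(1+0.117)^4 + 13.6407/(1+0.117)^5 + 14.8138/(1+0.117)^6 + 155.7741/(1+0.117)^6 = 129.3543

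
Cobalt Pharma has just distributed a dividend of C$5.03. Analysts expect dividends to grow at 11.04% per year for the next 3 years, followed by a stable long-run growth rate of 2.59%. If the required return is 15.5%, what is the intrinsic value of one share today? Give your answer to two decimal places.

C$49.47

Two-stage DDM. Project D₁…D_3 at 0.1104, terminal growth 0.0259, discount at r = 0.155.
D_1 = 5.5853
D_2 = 6.2019
D_3 = 6.8866
Terminal value at t=3: TV = D_4/(r−g) = 7.0650/(0.155−0.0259) = 54.7249
P₀ = 5.5853/(1+0.155)^1 + 6.2019/(1+0.155)^2 + 6.8866/(1+0.155)^3 + 54.7249/(1+0.155)^3 = 49.4716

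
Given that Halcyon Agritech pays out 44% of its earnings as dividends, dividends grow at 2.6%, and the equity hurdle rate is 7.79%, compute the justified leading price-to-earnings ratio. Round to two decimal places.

Justified leading P/E = b/(r−g) = 0.44/(0.0779−0.026) = 8.4778

8.48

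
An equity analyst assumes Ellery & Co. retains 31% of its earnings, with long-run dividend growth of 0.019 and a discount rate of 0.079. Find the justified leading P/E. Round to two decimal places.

11.50

Payout ratio b = 1 − 0.31 = 0.69.
Justified leading P/E = b/(r−g) = 0.69/(0.079−0.019) = 11.5000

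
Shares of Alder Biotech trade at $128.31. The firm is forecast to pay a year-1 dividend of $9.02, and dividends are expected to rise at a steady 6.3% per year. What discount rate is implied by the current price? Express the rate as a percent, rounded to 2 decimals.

Rearranging the constant-growth DDM: r = D₁/P₀ + g.
r = 9.0200 / 128.31 + 0.063 = 0.07030 + 0.063 = 0.13330

13.33%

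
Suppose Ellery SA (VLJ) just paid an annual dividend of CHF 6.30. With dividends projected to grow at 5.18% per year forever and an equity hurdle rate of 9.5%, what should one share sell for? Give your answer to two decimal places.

CHF 153.39

Gordon growth model: P₀ = D₁/(r − g). D₁ = 6.30 × (1 + 0.0518) = 6.6263.
P₀ = 6.6263 / (0.095 − 0.0518) = 6.6263 / 0.0432 = 153.3875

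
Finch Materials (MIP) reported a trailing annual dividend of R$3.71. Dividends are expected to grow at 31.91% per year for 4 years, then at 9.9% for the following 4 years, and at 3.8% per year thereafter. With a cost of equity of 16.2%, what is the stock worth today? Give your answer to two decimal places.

Three-stage DDM. Project D₁…D_8; terminal Gordon value at t=8 with g = 0.038; discount at r = 0.162.
D_1 = 4.8939
D_2 = 6.4555
D_3 = 8.5154
D_4 = 11.2327
D_5 = 12.3448
D_6 = 13.5669
D_7 = 14.9100
D_8 = 16.3861
TV_8 = 17.0088/(0.162−0.038) = 137.1675
P₀ = Σ Dₜ/(1+r)ᵗ + TV_8/(1+r)^8 = 83.3284

R$83.33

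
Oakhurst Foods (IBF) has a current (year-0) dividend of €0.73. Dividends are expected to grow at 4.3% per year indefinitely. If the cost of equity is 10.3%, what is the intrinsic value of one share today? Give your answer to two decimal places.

Gordon growth model: P₀ = D₁/(r − g). D₁ = 0.73 × (1 + 0.043) = 0.7614.
P₀ = 0.7614 / (0.103 − 0.043) = 0.7614 / 0.06 = 12.6898

€12.69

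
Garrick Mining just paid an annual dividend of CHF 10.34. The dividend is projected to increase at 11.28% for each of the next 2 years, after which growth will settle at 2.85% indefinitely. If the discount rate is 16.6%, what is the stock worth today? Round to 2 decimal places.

Two-stage DDM. Project D₁…D_2 at 0.1128, terminal growth 0.0285, discount at r = 0.166.
D_1 = 11.5064
D_2 = 12.8043
Terminal value at t=2: TV = D_3/(r−g) = 13.1692/(0.166−0.0285) = 95.7759
P₀ = 11.5064/(1+0.166)^1 + 12.8043/(1+0.166)^2 + 95.7759/(1+0.166)^2 = 89.7327

CHF 89.73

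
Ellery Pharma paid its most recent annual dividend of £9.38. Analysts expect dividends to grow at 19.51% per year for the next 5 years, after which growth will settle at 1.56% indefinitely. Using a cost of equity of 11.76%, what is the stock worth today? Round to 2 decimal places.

Two-stage DDM. Project D₁…D_5 at 0.1951, terminal growth 0.0156, discount at r = 0.1176.
D_1 = 11.2100
D_2 = 13.3971
D_3 = 16.0109
D_4 = 19.1346
D_5 = 22.8678
Terminal value at t=5: TV = D_6/(r−g) = 23.2245/(0.1176−0.0156) = 227.6914
P₀ = 11.2100/(1+0.1176)^1 + 13.3971/(1+0.1176)^2 + 16.0109/(1+0.1176)^3 + 19.1346/(1+0.1176)^4 + 22.8678/(1+0.1176)^5 + 227.6914/(1+0.1176)^5 = 188.1986

£188.20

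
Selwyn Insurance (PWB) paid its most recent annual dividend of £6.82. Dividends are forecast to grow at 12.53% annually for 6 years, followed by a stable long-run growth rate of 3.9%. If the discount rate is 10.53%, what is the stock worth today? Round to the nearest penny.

£162.61

Two-stage DDM. Project D₁…D_6 at 0.1253, terminal growth 0.039, discount at r = 0.1053.
D_1 = 7.6745
D_2 = 8.6362
D_3 = 9.7183
D_4 = 10.9360
D_5 = 12.3063
D_6 = 13.8482
Terminal value at t=6: TV = D_7/(r−g) = 14.3883/(0.1053−0.039) = 217.0183
P₀ = 7.6745/(1+0.1053)^1 + 8.6362/(1+0.1053)^2 + 9.7183/(1+0.1053)^3 + 10.9360/(1+0.1053)^4 + 12.3063/(1+0.1053)^5 + 13.8482/(1+0.1053)^6 + 217.0183/(1+0.1053)^6 = 162.6098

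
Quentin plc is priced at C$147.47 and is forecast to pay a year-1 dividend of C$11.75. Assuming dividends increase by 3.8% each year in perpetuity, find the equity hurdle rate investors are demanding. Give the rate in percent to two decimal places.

Rearranging the constant-growth DDM: r = D₁/P₀ + g.
r = 11.7500 / 147.47 + 0.038 = 0.07968 + 0.038 = 0.11768

11.77%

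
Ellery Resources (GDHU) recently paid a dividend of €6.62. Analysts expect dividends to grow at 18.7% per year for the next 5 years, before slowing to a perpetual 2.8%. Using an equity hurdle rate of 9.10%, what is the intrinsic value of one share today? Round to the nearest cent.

Two-stage DDM. Project D₁…D_5 at 0.187, terminal growth 0.028, discount at r = 0.091.
D_1 = 7.8579
D_2 = 9.3274
D_3 = 11.0716
D_4 = 13.1420
D_5 = 15.5995
Terminal value at t=5: TV = D_6/(r−g) = 16.0363/(0.091−0.028) = 254.5448
P₀ = 7.8579/(1+0.091)^1 + 9.3274/(1+0.091)^2 + 11.0716/(1+0.091)^3 + 13.1420/(1+0.091)^4 + 15.5995/(1+0.091)^5 + 254.5448/(1+0.091)^5 = 207.6127

€207.61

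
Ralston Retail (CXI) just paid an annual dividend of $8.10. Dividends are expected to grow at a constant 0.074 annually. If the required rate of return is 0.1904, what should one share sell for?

Gordon growth model: P₀ = D₁/(r − g). D₁ = 8.10 × (1 + 0.074) = 8.6994.
P₀ = 8.6994 / (0.1904 − 0.074) = 8.6994 / 0.1164 = 74.7371

$74.74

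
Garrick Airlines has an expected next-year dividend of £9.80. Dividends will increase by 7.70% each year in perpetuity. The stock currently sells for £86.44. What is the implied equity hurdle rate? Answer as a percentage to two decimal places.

19.04%

Rearranging the constant-growth DDM: r = D₁/P₀ + g.
r = 9.8000 / 86.44 + 0.077 = 0.11337 + 0.077 = 0.19037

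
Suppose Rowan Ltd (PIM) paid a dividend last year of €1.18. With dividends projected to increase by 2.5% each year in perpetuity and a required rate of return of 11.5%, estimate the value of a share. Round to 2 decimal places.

€13.44

Gordon growth model: P₀ = D₁/(r − g). D₁ = 1.18 × (1 + 0.025) = 1.2095.
P₀ = 1.2095 / (0.115 − 0.025) = 1.2095 / 0.09 = 13.4389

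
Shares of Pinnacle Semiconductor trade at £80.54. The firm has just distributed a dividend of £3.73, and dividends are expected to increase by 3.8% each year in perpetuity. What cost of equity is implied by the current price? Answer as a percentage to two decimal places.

Rearranging the constant-growth DDM: r = D₁/P₀ + g.
D₁ = 3.73 × (1 + 0.038) = 3.8717.
r = 3.8717 / 80.54 + 0.038 = 0.04807 + 0.038 = 0.08607

8.61%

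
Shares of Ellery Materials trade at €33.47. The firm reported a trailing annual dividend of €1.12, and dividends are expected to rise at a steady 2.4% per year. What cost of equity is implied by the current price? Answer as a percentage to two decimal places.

5.83%

Rearranging the constant-growth DDM: r = D₁/P₀ + g.
D₁ = 1.12 × (1 + 0.024) = 1.1469.
r = 1.1469 / 33.47 + 0.024 = 0.03427 + 0.024 = 0.05827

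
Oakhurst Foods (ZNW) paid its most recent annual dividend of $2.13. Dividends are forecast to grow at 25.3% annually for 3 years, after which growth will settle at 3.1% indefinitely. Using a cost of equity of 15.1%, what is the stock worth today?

Two-stage DDM. Project D₁…D_3 at 0.253, terminal growth 0.031, discount at r = 0.151.
D_1 = 2.6689
D_2 = 3.3441
D_3 = 4.1902
Terminal value at t=3: TV = D_4/(r−g) = 4.3201/(0.151−0.031) = 36.0006
P₀ = 2.6689/(1+0.151)^1 + 3.3441/(1+0.151)^2 + 4.1902/(1+0.151)^3 + 36.0006/(1+0.151)^3 = 31.2003

$31.20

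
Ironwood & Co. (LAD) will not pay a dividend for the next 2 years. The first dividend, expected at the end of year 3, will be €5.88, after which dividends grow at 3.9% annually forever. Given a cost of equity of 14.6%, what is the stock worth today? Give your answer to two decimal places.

Deferred-dividend DDM. At t=2 the remaining stream is a growing perpetuity with first payment D_3 = 5.88.
V_2 = D_3/(r−g) = 5.88/(0.146−0.039) = 54.9533
P₀ = V_2/(1+r)^2 = 54.9533/(1+0.146)^2 = 41.8431

€41.84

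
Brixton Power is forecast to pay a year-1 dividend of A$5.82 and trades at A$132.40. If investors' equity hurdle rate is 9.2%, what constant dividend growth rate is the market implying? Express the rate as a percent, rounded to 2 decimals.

4.80%

From P₀ = D₁/(r − g), the implied growth is g = r − D₁/P₀.
g = 0.092 − 5.82/132.40 = 0.092 − 0.04396 = 0.04804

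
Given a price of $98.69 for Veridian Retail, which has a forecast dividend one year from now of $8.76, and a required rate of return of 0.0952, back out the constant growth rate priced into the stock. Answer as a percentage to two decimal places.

From P₀ = D₁/(r − g), the implied growth is g = r − D₁/P₀.
g = 0.0952 − 8.76/98.69 = 0.0952 − 0.08876 = 0.00644

0.64%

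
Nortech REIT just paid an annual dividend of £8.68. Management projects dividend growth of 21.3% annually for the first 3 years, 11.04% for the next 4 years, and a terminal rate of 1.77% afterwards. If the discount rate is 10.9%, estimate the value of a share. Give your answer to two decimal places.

£204.06

Three-stage DDM. Project D₁…D_7; terminal Gordon value at t=7 with g = 0.0177; discount at r = 0.109.
D_1 = 10.5288
D_2 = 12.7715
D_3 = 15.4918
D_4 = 17.2021
D_5 = 19.1012
D_6 = 21.2100
D_7 = 23.5516
TV_7 = 23.9684/(0.109−0.0177) = 262.5240
P₀ = Σ Dₜ/(1+r)ᵗ + TV_7/(1+r)^7 = 204.0598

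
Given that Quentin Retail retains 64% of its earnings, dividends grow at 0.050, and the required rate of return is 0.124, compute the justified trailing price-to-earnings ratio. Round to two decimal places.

5.11

Payout ratio b = 1 − 0.64 = 0.36.
Justified trailing P/E = b(1+g)/(r−g) = 0.36×(1+0.05)/(0.124−0.05) = 5.1081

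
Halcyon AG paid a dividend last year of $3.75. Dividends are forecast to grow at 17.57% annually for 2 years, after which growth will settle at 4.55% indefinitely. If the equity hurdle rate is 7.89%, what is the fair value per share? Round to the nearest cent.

Two-stage DDM. Project D₁…D_2 at 0.1757, terminal growth 0.0455, discount at r = 0.0789.
D_1 = 4.4089
D_2 = 5.1835
Terminal value at t=2: TV = D_3/(r−g) = 5.4194/(0.0789−0.0455) = 162.2564
P₀ = 4.4089/(1+0.0789)^1 + 5.1835/(1+0.0789)^2 + 162.2564/(1+0.0789)^2 = 147.9321

$147.93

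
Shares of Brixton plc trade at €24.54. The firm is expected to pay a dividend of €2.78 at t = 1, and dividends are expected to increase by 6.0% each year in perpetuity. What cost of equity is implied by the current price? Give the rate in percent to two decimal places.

Rearranging the constant-growth DDM: r = D₁/P₀ + g.
r = 2.7800 / 24.54 + 0.06 = 0.11328 + 0.06 = 0.17328

17.33%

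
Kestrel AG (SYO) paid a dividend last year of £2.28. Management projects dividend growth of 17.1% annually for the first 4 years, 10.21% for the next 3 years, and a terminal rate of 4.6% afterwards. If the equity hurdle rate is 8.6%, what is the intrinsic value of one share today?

Three-stage DDM. Project D₁…D_7; terminal Gordon value at t=7 with g = 0.046; discount at r = 0.086.
D_1 = 2.6699
D_2 = 3.1264
D_3 = 3.6610
D_4 = 4.2871
D_5 = 4.7248
D_6 = 5.2072
D_7 = 5.7389
TV_7 = 6.0028/(0.086−0.046) = 150.0711
P₀ = Σ Dₜ/(1+r)ᵗ + TV_7/(1+r)^7 = 104.8070

£104.81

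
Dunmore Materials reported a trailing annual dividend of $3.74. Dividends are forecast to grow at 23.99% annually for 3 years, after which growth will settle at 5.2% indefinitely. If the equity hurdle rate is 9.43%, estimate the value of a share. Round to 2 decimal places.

Two-stage DDM. Project D₁…D_3 at 0.2399, terminal growth 0.052, discount at r = 0.0943.
D_1 = 4.6372
D_2 = 5.7497
D_3 = 7.1290
Terminal value at t=3: TV = D_4/(r−g) = 7.4998/(0.0943−0.052) = 177.2993
P₀ = 4.6372/(1+0.0943)^1 + 5.7497/(1+0.0943)^2 + 7.1290/(1+0.0943)^3 + 177.2993/(1+0.0943)^3 = 149.7793

$149.78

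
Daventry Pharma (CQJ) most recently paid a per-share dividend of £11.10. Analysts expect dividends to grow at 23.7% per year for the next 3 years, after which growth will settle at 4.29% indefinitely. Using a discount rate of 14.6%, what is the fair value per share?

Two-stage DDM. Project D₁…D_3 at 0.237, terminal growth 0.0429, discount at r = 0.146.
D_1 = 13.7307
D_2 = 16.9849
D_3 = 21.0103
Terminal value at t=3: TV = D_4/(r−g) = 21.9116/(0.146−0.0429) = 212.5280
P₀ = 13.7307/(1+0.146)^1 + 16.9849/(1+0.146)^2 + 21.0103/(1+0.146)^3 + 212.5280/(1+0.146)^3 = 180.0830

£180.08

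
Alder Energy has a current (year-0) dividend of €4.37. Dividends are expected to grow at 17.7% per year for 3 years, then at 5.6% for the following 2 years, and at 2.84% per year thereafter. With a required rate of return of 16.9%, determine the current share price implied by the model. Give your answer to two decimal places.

€47.58

Three-stage DDM. Project D₁…D_5; terminal Gordon value at t=5 with g = 0.0284; discount at r = 0.169.
D_1 = 5.1435
D_2 = 6.0539
D_3 = 7.1254
D_4 = 7.5244
D_5 = 7.9458
TV_5 = 8.1715/(0.169−0.0284) = 58.1186
P₀ = Σ Dₜ/(1+r)ᵗ + TV_5/(1+r)^5 = 47.5813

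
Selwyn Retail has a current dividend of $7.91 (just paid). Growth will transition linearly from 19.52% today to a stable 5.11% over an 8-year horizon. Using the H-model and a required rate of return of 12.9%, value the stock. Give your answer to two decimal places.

H-model: P₀ = D₀[(1+g_L) + H(g_S−g_L)]/(r−g_L), with H = 8/2 = 4.
P₀ = 7.91 × [(1+0.0511) + 4×(0.1952−0.0511)] / (0.129−0.0511)
   = 7.91 × 1.6275 / 0.0779 = 165.2571

$165.26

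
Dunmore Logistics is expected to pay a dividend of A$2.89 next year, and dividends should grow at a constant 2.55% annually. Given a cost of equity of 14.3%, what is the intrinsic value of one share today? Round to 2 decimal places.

A$24.60

Gordon growth model: P₀ = D₁/(r − g), with D₁ = 2.89 given directly.
P₀ = 2.8900 / (0.143 − 0.0255) = 2.8900 / 0.1175 = 24.5957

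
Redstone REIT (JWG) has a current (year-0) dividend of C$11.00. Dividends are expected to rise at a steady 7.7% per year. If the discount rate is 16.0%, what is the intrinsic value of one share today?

C$142.73

Gordon growth model: P₀ = D₁/(r − g). D₁ = 11.00 × (1 + 0.077) = 11.8470.
P₀ = 11.8470 / (0.16 − 0.077) = 11.8470 / 0.083 = 142.7349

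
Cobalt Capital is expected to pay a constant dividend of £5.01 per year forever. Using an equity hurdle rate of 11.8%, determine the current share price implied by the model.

£42.46

Zero-growth DDM (perpetuity): P₀ = D/r = 5.01 / 0.118 = 42.4576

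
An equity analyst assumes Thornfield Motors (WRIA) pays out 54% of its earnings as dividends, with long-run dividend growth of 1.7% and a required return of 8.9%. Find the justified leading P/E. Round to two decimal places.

7.50

Justified leading P/E = b/(r−g) = 0.54/(0.089−0.017) = 7.5000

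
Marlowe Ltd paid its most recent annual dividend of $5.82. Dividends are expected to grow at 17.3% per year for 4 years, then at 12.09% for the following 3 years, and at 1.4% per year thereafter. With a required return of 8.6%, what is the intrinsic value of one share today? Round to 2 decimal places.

$176.32

Three-stage DDM. Project D₁…D_7; terminal Gordon value at t=7 with g = 0.014; discount at r = 0.086.
D_1 = 6.8269
D_2 = 8.0079
D_3 = 9.3933
D_4 = 11.0183
D_5 = 12.3504
D_6 = 13.8436
D_7 = 15.5173
TV_7 = 15.7345/(0.086−0.014) = 218.5350
P₀ = Σ Dₜ/(1+r)ᵗ + TV_7/(1+r)^7 = 176.3180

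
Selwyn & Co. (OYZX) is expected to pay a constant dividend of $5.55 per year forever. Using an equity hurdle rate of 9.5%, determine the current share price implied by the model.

$58.42

Zero-growth DDM (perpetuity): P₀ = D/r = 5.55 / 0.095 = 58.4211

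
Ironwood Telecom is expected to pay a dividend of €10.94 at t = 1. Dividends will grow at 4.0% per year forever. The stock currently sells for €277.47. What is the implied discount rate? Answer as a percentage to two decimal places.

7.94%

Rearranging the constant-growth DDM: r = D₁/P₀ + g.
r = 10.9400 / 277.47 + 0.04 = 0.03943 + 0.04 = 0.07943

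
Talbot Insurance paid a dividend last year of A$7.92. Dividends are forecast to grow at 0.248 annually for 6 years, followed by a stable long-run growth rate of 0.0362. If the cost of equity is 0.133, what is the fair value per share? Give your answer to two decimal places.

Two-stage DDM. Project D₁…D_6 at 0.248, terminal growth 0.0362, discount at r = 0.133.
D_1 = 9.8842
D_2 = 12.3354
D_3 = 15.3946
D_4 = 19.2125
D_5 = 23.9772
D_6 = 29.9235
Terminal value at t=6: TV = D_7/(r−g) = 31.0068/(0.133−0.0362) = 320.3177
P₀ = 9.8842/(1+0.133)^1 + 12.3354/(1+0.133)^2 + 15.3946/(1+0.133)^3 + 19.2125/(1+0.133)^4 + 23.9772/(1+0.133)^5 + 29.9235/(1+0.133)^6 + 320.3177/(1+0.133)^6 = 218.9918

A$218.99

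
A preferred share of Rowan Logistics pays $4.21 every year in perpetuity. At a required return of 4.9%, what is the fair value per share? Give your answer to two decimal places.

$85.92

Zero-growth DDM (perpetuity): P₀ = D/r = 4.21 / 0.049 = 85.9184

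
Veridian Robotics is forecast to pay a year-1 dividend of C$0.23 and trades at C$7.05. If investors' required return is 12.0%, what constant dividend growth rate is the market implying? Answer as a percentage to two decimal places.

8.74%

From P₀ = D₁/(r − g), the implied growth is g = r − D₁/P₀.
g = 0.12 − 0.23/7.05 = 0.12 − 0.03262 = 0.08738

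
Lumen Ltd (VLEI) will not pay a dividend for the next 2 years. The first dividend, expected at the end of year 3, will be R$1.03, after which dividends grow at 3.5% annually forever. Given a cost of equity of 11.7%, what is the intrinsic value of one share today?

R$10.07

Deferred-dividend DDM. At t=2 the remaining stream is a growing perpetuity with first payment D_3 = 1.03.
V_2 = D_3/(r−g) = 1.03/(0.117−0.035) = 12.5610
P₀ = V_2/(1+r)^2 = 12.5610/(1+0.117)^2 = 10.0674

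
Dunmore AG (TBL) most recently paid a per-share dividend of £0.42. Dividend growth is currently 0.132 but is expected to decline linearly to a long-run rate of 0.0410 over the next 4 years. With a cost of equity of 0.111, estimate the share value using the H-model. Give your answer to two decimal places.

£7.34

H-model: P₀ = D₀[(1+g_L) + H(g_S−g_L)]/(r−g_L), with H = 4/2 = 2.
P₀ = 0.42 × [(1+0.041) + 2×(0.132−0.041)] / (0.111−0.041)
   = 0.42 × 1.2230 / 0.07 = 7.3380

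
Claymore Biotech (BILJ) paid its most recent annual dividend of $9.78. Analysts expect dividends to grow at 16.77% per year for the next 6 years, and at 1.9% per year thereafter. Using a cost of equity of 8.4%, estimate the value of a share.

$316.30

Two-stage DDM. Project D₁…D_6 at 0.1677, terminal growth 0.019, discount at r = 0.084.
D_1 = 11.4201
D_2 = 13.3353
D_3 = 15.5716
D_4 = 18.1829
D_5 = 21.2322
D_6 = 24.7929
Terminal value at t=6: TV = D_7/(r−g) = 25.2639/(0.084−0.019) = 388.6757
P₀ = 11.4201/(1+0.084)^1 + 13.3353/(1+0.084)^2 + 15.5716/(1+0.084)^3 + 18.1829/(1+0.084)^4 + 21.2322/(1+0.084)^5 + 24.7929/(1+0.084)^6 + 388.6757/(1+0.084)^6 = 316.3026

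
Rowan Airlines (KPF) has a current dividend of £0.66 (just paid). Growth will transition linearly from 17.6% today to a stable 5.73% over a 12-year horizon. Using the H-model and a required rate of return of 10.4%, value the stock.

H-model: P₀ = D₀[(1+g_L) + H(g_S−g_L)]/(r−g_L), with H = 12/2 = 6.
P₀ = 0.66 × [(1+0.0573) + 6×(0.176−0.0573)] / (0.104−0.0573)
   = 0.66 × 1.7695 / 0.0467 = 25.0079

£25.01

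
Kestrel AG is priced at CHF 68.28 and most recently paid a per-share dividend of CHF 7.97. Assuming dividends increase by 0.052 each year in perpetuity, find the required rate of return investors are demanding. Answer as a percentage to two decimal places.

Rearranging the constant-growth DDM: r = D₁/P₀ + g.
D₁ = 7.97 × (1 + 0.052) = 8.3844.
r = 8.3844 / 68.28 + 0.052 = 0.12279 + 0.052 = 0.17479

17.48%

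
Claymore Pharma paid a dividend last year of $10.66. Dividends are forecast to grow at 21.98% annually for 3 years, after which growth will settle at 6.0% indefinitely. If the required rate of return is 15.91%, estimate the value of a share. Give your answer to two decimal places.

Two-stage DDM. Project D₁…D_3 at 0.2198, terminal growth 0.06, discount at r = 0.1591.
D_1 = 13.0031
D_2 = 15.8611
D_3 = 19.3474
Terminal value at t=3: TV = D_4/(r−g) = 20.5083/(0.1591−0.06) = 206.9452
P₀ = 13.0031/(1+0.1591)^1 + 15.8611/(1+0.1591)^2 + 19.3474/(1+0.1591)^3 + 206.9452/(1+0.1591)^3 = 168.3380

$168.34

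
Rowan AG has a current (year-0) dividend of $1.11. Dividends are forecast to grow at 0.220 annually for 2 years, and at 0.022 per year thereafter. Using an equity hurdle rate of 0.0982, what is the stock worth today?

Two-stage DDM. Project D₁…D_2 at 0.22, terminal growth 0.022, discount at r = 0.0982.
D_1 = 1.3542
D_2 = 1.6521
Terminal value at t=2: TV = D_3/(r−g) = 1.6885/(0.0982−0.022) = 22.1584
P₀ = 1.3542/(1+0.0982)^1 + 1.6521/(1+0.0982)^2 + 22.1584/(1+0.0982)^2 = 20.9758

$20.98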